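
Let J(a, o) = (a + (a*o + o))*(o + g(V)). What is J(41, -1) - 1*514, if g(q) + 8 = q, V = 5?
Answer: -510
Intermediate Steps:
g(q) = -8 + q
J(a, o) = (-3 + o)*(a + o + a*o) (J(a, o) = (a + (a*o + o))*(o + (-8 + 5)) = (a + (o + a*o))*(o - 3) = (a + o + a*o)*(-3 + o) = (-3 + o)*(a + o + a*o))
J(41, -1) - 1*514 = ((-1)² - 3*41 - 3*(-1) + 41*(-1)² - 2*41*(-1)) - 1*514 = (1 - 123 + 3 + 41*1 + 82) - 514 = (1 - 123 + 3 + 41 + 82) - 514 = 4 - 514 = -510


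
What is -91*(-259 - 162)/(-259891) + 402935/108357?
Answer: 100567915058/28161009087 ≈ 3.5712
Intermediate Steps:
-91*(-259 - 162)/(-259891) + 402935/108357 = -91*(-421)*(-1/259891) + 402935*(1/108357) = 38311*(-1/259891) + 402935/108357 = -38311/259891 + 402935/108357 = 100567915058/28161009087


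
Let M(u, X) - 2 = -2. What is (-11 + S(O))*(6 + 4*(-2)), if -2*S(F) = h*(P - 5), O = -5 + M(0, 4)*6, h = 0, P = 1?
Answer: 22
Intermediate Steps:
M(u, X) = 0 (M(u, X) = 2 - 2 = 0)
O = -5 (O = -5 + 0*6 = -5 + 0 = -5)
S(F) = 0 (S(F) = -0*(1 - 5) = -0*(-4) = -½*0 = 0)
(-11 + S(O))*(6 + 4*(-2)) = (-11 + 0)*(6 + 4*(-2)) = -11*(6 - 8) = -11*(-2) = 22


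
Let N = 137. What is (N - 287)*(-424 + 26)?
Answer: 59700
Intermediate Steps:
(N - 287)*(-424 + 26) = (137 - 287)*(-424 + 26) = -150*(-398) = 59700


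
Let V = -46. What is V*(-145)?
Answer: 6670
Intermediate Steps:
V*(-145) = -46*(-145) = 6670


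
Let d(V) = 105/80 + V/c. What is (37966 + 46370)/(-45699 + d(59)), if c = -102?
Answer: -68818176/37289785 ≈ -1.8455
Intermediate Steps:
d(V) = 21/16 - V/102 (d(V) = 105/80 + V/(-102) = 105*(1/80) + V*(-1/102) = 21/16 - V/102)
(37966 + 46370)/(-45699 + d(59)) = (37966 + 46370)/(-45699 + (21/16 - 1/102*59)) = 84336/(-45699 + (21/16 - 59/102)) = 84336/(-45699 + 599/816) = 84336/(-37289785/816) = 84336*(-816/37289785) = -68818176/37289785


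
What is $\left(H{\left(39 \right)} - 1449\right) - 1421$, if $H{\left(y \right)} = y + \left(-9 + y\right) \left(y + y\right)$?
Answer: $-491$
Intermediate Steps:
$H{\left(y \right)} = y + 2 y \left(-9 + y\right)$ ($H{\left(y \right)} = y + \left(-9 + y\right) 2 y = y + 2 y \left(-9 + y\right)$)
$\left(H{\left(39 \right)} - 1449\right) - 1421 = \left(39 \left(-17 + 2 \cdot 39\right) - 1449\right) - 1421 = \left(39 \left(-17 + 78\right) - 1449\right) + \left(-1443 + 22\right) = \left(39 \cdot 61 - 1449\right) - 1421 = \left(2379 - 1449\right) - 1421 = 930 - 1421 = -491$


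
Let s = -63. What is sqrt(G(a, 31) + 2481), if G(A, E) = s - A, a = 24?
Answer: 3*sqrt(266) ≈ 48.929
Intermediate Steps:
G(A, E) = -63 - A
sqrt(G(a, 31) + 2481) = sqrt((-63 - 1*24) + 2481) = sqrt((-63 - 24) + 2481) = sqrt(-87 + 2481) = sqrt(2394) = 3*sqrt(266)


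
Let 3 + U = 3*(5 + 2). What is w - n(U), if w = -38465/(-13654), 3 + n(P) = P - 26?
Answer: 188659/13654 ≈ 13.817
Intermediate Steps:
U = 18 (U = -3 + 3*(5 + 2) = -3 + 3*7 = -3 + 21 = 18)
n(P) = -29 + P (n(P) = -3 + (P - 26) = -3 + (-26 + P) = -29 + P)
w = 38465/13654 (w = -38465*(-1/13654) = 38465/13654 ≈ 2.8171)
w - n(U) = 38465/13654 - (-29 + 18) = 38465/13654 - 1*(-11) = 38465/13654 + 11 = 188659/13654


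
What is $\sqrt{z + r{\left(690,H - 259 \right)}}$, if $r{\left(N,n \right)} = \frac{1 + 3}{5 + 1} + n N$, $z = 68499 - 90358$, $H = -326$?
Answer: $\frac{5 i \sqrt{153183}}{3} \approx 652.31 i$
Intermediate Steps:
$z = -21859$
$r{\left(N,n \right)} = \frac{2}{3} + N n$ ($r{\left(N,n \right)} = \frac{4}{6} + N n = 4 \cdot \frac{1}{6} + N n = \frac{2}{3} + N n$)
$\sqrt{z + r{\left(690,H - 259 \right)}} = \sqrt{-21859 + \left(\frac{2}{3} + 690 \left(-326 - 259\right)\right)} = \sqrt{-21859 + \left(\frac{2}{3} + 690 \left(-585\right)\right)} = \sqrt{-21859 + \left(\frac{2}{3} - 403650\right)} = \sqrt{-21859 - \frac{1210948}{3}} = \sqrt{- \frac{1276525}{3}} = \frac{5 i \sqrt{153183}}{3}$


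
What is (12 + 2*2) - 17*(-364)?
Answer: 6204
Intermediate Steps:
(12 + 2*2) - 17*(-364) = (12 + 4) + 6188 = 16 + 6188 = 6204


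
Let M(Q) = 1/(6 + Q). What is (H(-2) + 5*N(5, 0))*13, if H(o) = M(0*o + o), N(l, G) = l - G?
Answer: 1313/4 ≈ 328.25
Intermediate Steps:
H(o) = 1/(6 + o) (H(o) = 1/(6 + (0*o + o)) = 1/(6 + (0 + o)) = 1/(6 + o))
(H(-2) + 5*N(5, 0))*13 = (1/(6 - 2) + 5*(5 - 1*0))*13 = (1/4 + 5*(5 + 0))*13 = (¼ + 5*5)*13 = (¼ + 25)*13 = (101/4)*13 = 1313/4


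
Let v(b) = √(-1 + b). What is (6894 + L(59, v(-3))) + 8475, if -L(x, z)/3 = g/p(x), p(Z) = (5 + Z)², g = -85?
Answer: 62951679/4096 ≈ 15369.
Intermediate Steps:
L(x, z) = 255/(5 + x)² (L(x, z) = -(-255)/((5 + x)²) = -(-255)/(5 + x)² = 255/(5 + x)²)
(6894 + L(59, v(-3))) + 8475 = (6894 + 255/(5 + 59)²) + 8475 = (6894 + 255/64²) + 8475 = (6894 + 255*(1/4096)) + 8475 = (6894 + 255/4096) + 8475 = 28238079/4096 + 8475 = 62951679/4096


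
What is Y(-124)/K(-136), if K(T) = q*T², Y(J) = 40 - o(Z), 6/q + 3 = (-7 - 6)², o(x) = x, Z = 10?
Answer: 415/9248 ≈ 0.044875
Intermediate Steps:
q = 3/83 (q = 6/(-3 + (-7 - 6)²) = 6/(-3 + (-13)²) = 6/(-3 + 169) = 6/166 = 6*(1/166) = 3/83 ≈ 0.036145)
Y(J) = 30 (Y(J) = 40 - 1*10 = 40 - 10 = 30)
K(T) = 3*T²/83
Y(-124)/K(-136) = 30/(((3/83)*(-136)²)) = 30/(((3/83)*18496)) = 30/(55488/83) = 30*(83/55488) = 415/9248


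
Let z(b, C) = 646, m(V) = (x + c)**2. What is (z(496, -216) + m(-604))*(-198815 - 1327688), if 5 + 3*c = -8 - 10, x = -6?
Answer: -11441139985/9 ≈ -1.2712e+9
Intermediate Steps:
c = -23/3 (c = -5/3 + (-8 - 10)/3 = -5/3 + (1/3)*(-18) = -5/3 - 6 = -23/3 ≈ -7.6667)
m(V) = 1681/9 (m(V) = (-6 - 23/3)**2 = (-41/3)**2 = 1681/9)
(z(496, -216) + m(-604))*(-198815 - 1327688) = (646 + 1681/9)*(-198815 - 1327688) = (7495/9)*(-1526503) = -11441139985/9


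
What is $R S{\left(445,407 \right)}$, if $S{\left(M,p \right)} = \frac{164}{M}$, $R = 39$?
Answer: $\frac{6396}{445} \approx 14.373$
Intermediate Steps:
$R S{\left(445,407 \right)} = 39 \cdot \frac{164}{445} = \frac{6396}{445}$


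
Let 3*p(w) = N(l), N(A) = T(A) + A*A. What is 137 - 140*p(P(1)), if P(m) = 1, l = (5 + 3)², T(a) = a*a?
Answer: -1146469/3 ≈ -3.8216e+5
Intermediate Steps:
T(a) = a²
l = 64 (l = 8² = 64)
N(A) = 2*A² (N(A) = A² + A*A = A² + A² = 2*A²)
p(w) = 8192/3 (p(w) = (2*64²)/3 = (2*4096)/3 = (⅓)*8192 = 8192/3)
137 - 140*p(P(1)) = 137 - 140*8192/3 = 137 - 1146880/3 = -1146469/3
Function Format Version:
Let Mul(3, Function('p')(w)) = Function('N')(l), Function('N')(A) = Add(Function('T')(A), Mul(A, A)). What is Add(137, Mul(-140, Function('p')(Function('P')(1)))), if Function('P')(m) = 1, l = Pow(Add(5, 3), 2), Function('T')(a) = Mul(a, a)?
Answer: Rational(-1146469, 3) ≈ -3.8216e+5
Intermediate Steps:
Function('T')(a) = Pow(a, 2)
l = 64 (l = Pow(8, 2) = 64)
Function('N')(A) = Mul(2, Pow(A, 2)) (Function('N')(A) = Add(Pow(A, 2), Mul(A, A)) = Add(Pow(A, 2), Pow(A, 2)) = Mul(2, Pow(A, 2)))
Function('p')(w) = Rational(8192, 3) (Function('p')(w) = Mul(Rational(1, 3), Mul(2, Pow(64, 2))) = Mul(Rational(1, 3), Mul(2, 4096)) = Mul(Rational(1, 3), 8192) = Rational(8192, 3))
Add(137, Mul(-140, Function('p')(Function('P')(1)))) = Add(137, Mul(-140, Rational(8192, 3))) = Add(137, Rational(-1146880, 3)) = Rational(-1146469, 3)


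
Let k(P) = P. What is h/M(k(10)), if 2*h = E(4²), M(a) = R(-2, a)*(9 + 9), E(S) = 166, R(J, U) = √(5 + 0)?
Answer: 83*√5/90 ≈ 2.0622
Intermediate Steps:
R(J, U) = √5
M(a) = 18*√5 (M(a) = √5*(9 + 9) = √5*18 = 18*√5)
h = 83 (h = (½)*166 = 83)
h/M(k(10)) = 83/((18*√5)) = 83*(√5/90) = 83*√5/90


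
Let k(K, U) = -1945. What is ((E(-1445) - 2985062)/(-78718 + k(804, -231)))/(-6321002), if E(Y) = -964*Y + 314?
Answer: -795884/254935492163 ≈ -3.1219e-6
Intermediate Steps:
E(Y) = 314 - 964*Y
((E(-1445) - 2985062)/(-78718 + k(804, -231)))/(-6321002) = (((314 - 964*(-1445)) - 2985062)/(-78718 - 1945))/(-6321002) = (((314 + 1392980) - 2985062)/(-80663))*(-1/6321002) = ((1393294 - 2985062)*(-1/80663))*(-1/6321002) = -1591768*(-1/80663)*(-1/6321002) = (1591768/80663)*(-1/6321002) = -795884/254935492163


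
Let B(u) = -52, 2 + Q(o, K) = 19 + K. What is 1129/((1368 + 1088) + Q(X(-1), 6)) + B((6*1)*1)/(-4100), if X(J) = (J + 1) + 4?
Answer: 1189452/2540975 ≈ 0.46811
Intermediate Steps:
X(J) = 5 + J (X(J) = (1 + J) + 4 = 5 + J)
Q(o, K) = 17 + K (Q(o, K) = -2 + (19 + K) = 17 + K)
1129/((1368 + 1088) + Q(X(-1), 6)) + B((6*1)*1)/(-4100) = 1129/((1368 + 1088) + (17 + 6)) - 52/(-4100) = 1129/(2456 + 23) - 52*(-1/4100) = 1129/2479 + 13/1025 = 1189452/2540975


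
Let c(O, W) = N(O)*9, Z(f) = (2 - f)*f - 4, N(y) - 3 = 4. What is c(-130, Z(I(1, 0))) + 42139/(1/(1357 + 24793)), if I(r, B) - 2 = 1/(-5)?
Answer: 1101934913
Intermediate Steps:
N(y) = 7 (N(y) = 3 + 4 = 7)
I(r, B) = 9/5 (I(r, B) = 2 + 1/(-5) = 2 - ⅕ = 9/5)
Z(f) = -4 + f*(2 - f) (Z(f) = f*(2 - f) - 4 = -4 + f*(2 - f))
c(O, W) = 63 (c(O, W) = 7*9 = 63)
c(-130, Z(I(1, 0))) + 42139/(1/(1357 + 24793)) = 63 + 42139/(1/(1357 + 24793)) = 63 + 42139/(1/26150) = 63 + 42139*26150 = 63 + 1101934850 = 1101934913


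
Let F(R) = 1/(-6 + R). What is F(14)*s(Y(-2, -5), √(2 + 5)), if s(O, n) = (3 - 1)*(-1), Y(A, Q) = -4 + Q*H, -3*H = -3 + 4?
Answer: -¼ ≈ -0.25000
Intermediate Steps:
H = -⅓ (H = -(-3 + 4)/3 = -⅓*1 = -⅓ ≈ -0.33333)
Y(A, Q) = -4 - Q/3 (Y(A, Q) = -4 + Q*(-⅓) = -4 - Q/3)
s(O, n) = -2 (s(O, n) = 2*(-1) = -2)
F(14)*s(Y(-2, -5), √(2 + 5)) = -2/(-6 + 14) = -2/8 = (⅛)*(-2) = -¼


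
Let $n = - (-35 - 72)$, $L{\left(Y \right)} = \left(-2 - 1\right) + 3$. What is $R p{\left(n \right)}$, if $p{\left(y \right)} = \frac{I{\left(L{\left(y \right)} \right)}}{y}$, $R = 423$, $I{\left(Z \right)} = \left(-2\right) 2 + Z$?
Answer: $- \frac{1692}{107} \approx -15.813$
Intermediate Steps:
$L{\left(Y \right)} = 0$ ($L{\left(Y \right)} = -3 + 3 = 0$)
$I{\left(Z \right)} = -4 + Z$
$n = 107$ ($n = - (-35 - 72) = \left(-1\right) \left(-107\right) = 107$)
$p{\left(y \right)} = - \frac{4}{y}$ ($p{\left(y \right)} = \frac{-4 + 0}{y} = - \frac{4}{y}$)
$R p{\left(n \right)} = 423 \left(- \frac{4}{107}\right) = - \frac{1692}{107}$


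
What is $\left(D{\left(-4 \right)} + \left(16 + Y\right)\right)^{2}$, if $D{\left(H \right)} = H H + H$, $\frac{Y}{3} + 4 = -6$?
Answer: $4$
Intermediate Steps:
$Y = -30$ ($Y = -12 + 3 \left(-6\right) = -12 - 18 = -30$)
$D{\left(H \right)} = H + H^{2}$ ($D{\left(H \right)} = H^{2} + H = H + H^{2}$)
$\left(D{\left(-4 \right)} + \left(16 + Y\right)\right)^{2} = \left(- 4 \left(1 - 4\right) + \left(16 - 30\right)\right)^{2} = \left(\left(-4\right) \left(-3\right) - 14\right)^{2} = \left(12 - 14\right)^{2} = \left(-2\right)^{2} = 4$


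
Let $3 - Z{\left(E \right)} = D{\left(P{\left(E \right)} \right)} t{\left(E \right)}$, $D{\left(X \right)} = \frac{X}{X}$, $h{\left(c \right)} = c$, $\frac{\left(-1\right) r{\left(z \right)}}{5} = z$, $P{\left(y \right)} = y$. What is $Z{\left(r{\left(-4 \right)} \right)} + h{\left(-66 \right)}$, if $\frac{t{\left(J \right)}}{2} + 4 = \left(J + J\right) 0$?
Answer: $-55$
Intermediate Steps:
$r{\left(z \right)} = - 5 z$
$D{\left(X \right)} = 1$
$t{\left(J \right)} = -8$ ($t{\left(J \right)} = -8 + 2 \left(J + J\right) 0 = -8 + 2 \cdot 2 J 0 = -8 + 2 \cdot 0 = -8 + 0 = -8$)
$Z{\left(E \right)} = 11$ ($Z{\left(E \right)} = 3 - 1 \left(-8\right) = 3 - -8 = 3 + 8 = 11$)
$Z{\left(r{\left(-4 \right)} \right)} + h{\left(-66 \right)} = 11 - 66 = -55$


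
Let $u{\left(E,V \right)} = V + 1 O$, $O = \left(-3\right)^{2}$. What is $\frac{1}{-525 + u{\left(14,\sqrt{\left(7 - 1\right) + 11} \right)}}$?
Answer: $- \frac{516}{266239} - \frac{\sqrt{17}}{266239} \approx -0.0019536$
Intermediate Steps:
$O = 9$
$u{\left(E,V \right)} = 9 + V$ ($u{\left(E,V \right)} = V + 1 \cdot 9 = V + 9 = 9 + V$)
$\frac{1}{-525 + u{\left(14,\sqrt{\left(7 - 1\right) + 11} \right)}} = \frac{1}{-525 + \left(9 + \sqrt{\left(7 - 1\right) + 11}\right)} = \frac{1}{-525 + \left(9 + \sqrt{6 + 11}\right)} = \frac{1}{-525 + \left(9 + \sqrt{17}\right)} = \frac{1}{-516 + \sqrt{17}}$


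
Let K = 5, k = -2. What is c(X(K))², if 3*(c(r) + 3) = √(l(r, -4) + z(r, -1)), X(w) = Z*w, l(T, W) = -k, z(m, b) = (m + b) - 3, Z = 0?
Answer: (9 - I*√2)²/9 ≈ 8.7778 - 2.8284*I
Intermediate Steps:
z(m, b) = -3 + b + m (z(m, b) = (b + m) - 3 = -3 + b + m)
l(T, W) = 2 (l(T, W) = -1*(-2) = 2)
X(w) = 0 (X(w) = 0*w = 0)
c(r) = -3 + √(-2 + r)/3 (c(r) = -3 + √(2 + (-3 - 1 + r))/3 = -3 + √(2 + (-4 + r))/3 = -3 + √(-2 + r)/3)
c(X(K))² = (-3 + √(-2 + 0)/3)² = (-3 + √(-2)/3)² = (-3 + (I*√2)/3)² = (-3 + I*√2/3)²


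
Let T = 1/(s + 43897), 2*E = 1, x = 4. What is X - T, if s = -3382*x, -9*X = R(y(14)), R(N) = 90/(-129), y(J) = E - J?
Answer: 33729/435289 ≈ 0.077486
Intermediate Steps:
E = ½ (E = (½)*1 = ½ ≈ 0.50000)
y(J) = ½ - J
R(N) = -30/43 (R(N) = 90*(-1/129) = -30/43)
X = 10/129 (X = -⅑*(-30/43) = 10/129 ≈ 0.077519)
s = -13528 (s = -3382*4 = -13528)
T = 1/30369 (T = 1/(-13528 + 43897) = 1/30369 ≈ 3.2928e-5)
X - T = 10/129 - 1*1/30369 = 10/129 - 1/30369 = 33729/435289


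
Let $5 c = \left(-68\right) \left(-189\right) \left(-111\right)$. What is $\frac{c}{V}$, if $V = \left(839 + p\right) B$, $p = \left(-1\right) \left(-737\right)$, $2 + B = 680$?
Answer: $- \frac{118881}{445220} \approx -0.26702$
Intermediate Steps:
$B = 678$ ($B = -2 + 680 = 678$)
$p = 737$
$c = - \frac{1426572}{5}$ ($c = \frac{\left(-68\right) \left(-189\right) \left(-111\right)}{5} = \frac{12852 \left(-111\right)}{5} = \frac{1}{5} \left(-1426572\right) = - \frac{1426572}{5} \approx -2.8531 \cdot 10^{5}$)
$V = 1068528$ ($V = \left(839 + 737\right) 678 = 1576 \cdot 678 = 1068528$)
$\frac{c}{V} = - \frac{1426572}{5 \cdot 1068528} = \left(- \frac{1426572}{5}\right) \frac{1}{1068528} = - \frac{118881}{445220}$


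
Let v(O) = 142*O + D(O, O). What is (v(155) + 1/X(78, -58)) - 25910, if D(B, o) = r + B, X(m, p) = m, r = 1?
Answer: -292031/78 ≈ -3744.0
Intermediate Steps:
D(B, o) = 1 + B
v(O) = 1 + 143*O (v(O) = 142*O + (1 + O) = 1 + 143*O)
(v(155) + 1/X(78, -58)) - 25910 = ((1 + 143*155) + 1/78) - 25910 = ((1 + 22165) + 1/78) - 25910 = (22166 + 1/78) - 25910 = 1728949/78 - 25910 = -292031/78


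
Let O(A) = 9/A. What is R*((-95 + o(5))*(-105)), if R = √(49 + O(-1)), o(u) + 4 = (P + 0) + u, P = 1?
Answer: 19530*√10 ≈ 61759.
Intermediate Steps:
o(u) = -3 + u (o(u) = -4 + ((1 + 0) + u) = -4 + (1 + u) = -3 + u)
R = 2*√10 (R = √(49 + 9/(-1)) = √(49 + 9*(-1)) = √(49 - 9) = √40 = 2*√10 ≈ 6.3246)
R*((-95 + o(5))*(-105)) = (2*√10)*((-95 + (-3 + 5))*(-105)) = (2*√10)*((-95 + 2)*(-105)) = (2*√10)*(-93*(-105)) = (2*√10)*9765 = 19530*√10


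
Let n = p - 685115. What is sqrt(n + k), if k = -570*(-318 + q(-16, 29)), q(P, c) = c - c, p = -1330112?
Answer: I*sqrt(1833967) ≈ 1354.2*I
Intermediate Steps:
q(P, c) = 0
n = -2015227 (n = -1330112 - 685115 = -2015227)
k = 181260 (k = -570*(-318 + 0) = -570*(-318) = 181260)
sqrt(n + k) = sqrt(-2015227 + 181260) = sqrt(-1833967) = I*sqrt(1833967)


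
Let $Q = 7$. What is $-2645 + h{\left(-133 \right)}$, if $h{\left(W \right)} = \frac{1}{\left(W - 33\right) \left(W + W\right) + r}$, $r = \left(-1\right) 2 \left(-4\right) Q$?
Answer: $- \frac{116940739}{44212} \approx -2645.0$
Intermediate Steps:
$r = 56$ ($r = \left(-1\right) 2 \left(-4\right) 7 = \left(-2\right) \left(-4\right) 7 = 8 \cdot 7 = 56$)
$h{\left(W \right)} = \frac{1}{56 + 2 W \left(-33 + W\right)}$ ($h{\left(W \right)} = \frac{1}{\left(W - 33\right) \left(W + W\right) + 56} = \frac{1}{\left(-33 + W\right) 2 W + 56} = \frac{1}{2 W \left(-33 + W\right) + 56} = \frac{1}{56 + 2 W \left(-33 + W\right)}$)
$-2645 + h{\left(-133 \right)} = -2645 + \frac{1}{2 \left(28 + \left(-133\right)^{2} - -4389\right)} = -2645 + \frac{1}{2 \left(28 + 17689 + 4389\right)} = -2645 + \frac{1}{2 \cdot 22106} = -2645 + \frac{1}{2} \cdot \frac{1}{22106} = -2645 + \frac{1}{44212} = - \frac{116940739}{44212}$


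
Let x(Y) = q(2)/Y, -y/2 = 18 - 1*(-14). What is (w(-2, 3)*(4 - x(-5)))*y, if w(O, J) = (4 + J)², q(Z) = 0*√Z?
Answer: -12544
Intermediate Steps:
q(Z) = 0
y = -64 (y = -2*(18 - 1*(-14)) = -2*(18 + 14) = -2*32 = -64)
x(Y) = 0 (x(Y) = 0/Y = 0)
(w(-2, 3)*(4 - x(-5)))*y = ((4 + 3)²*(4 - 1*0))*(-64) = (7²*(4 + 0))*(-64) = (49*4)*(-64) = 196*(-64) = -12544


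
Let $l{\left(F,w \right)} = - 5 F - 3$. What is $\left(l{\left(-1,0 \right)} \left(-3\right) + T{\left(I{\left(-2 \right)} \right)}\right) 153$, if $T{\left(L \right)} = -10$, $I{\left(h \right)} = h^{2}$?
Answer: $-2448$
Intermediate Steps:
$l{\left(F,w \right)} = -3 - 5 F$
$\left(l{\left(-1,0 \right)} \left(-3\right) + T{\left(I{\left(-2 \right)} \right)}\right) 153 = \left(\left(-3 - -5\right) \left(-3\right) - 10\right) 153 = \left(\left(-3 + 5\right) \left(-3\right) - 10\right) 153 = \left(2 \left(-3\right) - 10\right) 153 = \left(-6 - 10\right) 153 = \left(-16\right) 153 = -2448$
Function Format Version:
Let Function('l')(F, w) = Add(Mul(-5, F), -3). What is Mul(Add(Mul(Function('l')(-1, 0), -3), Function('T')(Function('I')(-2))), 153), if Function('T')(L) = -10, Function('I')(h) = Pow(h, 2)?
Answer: -2448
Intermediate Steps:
Function('l')(F, w) = Add(-3, Mul(-5, F))
Mul(Add(Mul(Function('l')(-1, 0), -3), Function('T')(Function('I')(-2))), 153) = Mul(Add(Mul(Add(-3, Mul(-5, -1)), -3), -10), 153) = Mul(Add(Mul(Add(-3, 5), -3), -10), 153) = Mul(Add(Mul(2, -3), -10), 153) = Mul(Add(-6, -10), 153) = Mul(-16, 153) = -2448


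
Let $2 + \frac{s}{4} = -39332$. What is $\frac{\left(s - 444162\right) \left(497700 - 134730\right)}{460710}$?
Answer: $- \frac{2425841434}{5119} \approx -4.7389 \cdot 10^{5}$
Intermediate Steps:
$s = -157336$ ($s = -8 + 4 \left(-39332\right) = -8 - 157328 = -157336$)
$\frac{\left(s - 444162\right) \left(497700 - 134730\right)}{460710} = \frac{\left(-157336 - 444162\right) \left(497700 - 134730\right)}{460710} = \left(-601498\right) 362970 \cdot \frac{1}{460710} = \left(-218325729060\right) \frac{1}{460710} = - \frac{2425841434}{5119}$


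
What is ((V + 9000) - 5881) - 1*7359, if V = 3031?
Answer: -1209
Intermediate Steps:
((V + 9000) - 5881) - 1*7359 = ((3031 + 9000) - 5881) - 1*7359 = (12031 - 5881) - 7359 = 6150 - 7359 = -1209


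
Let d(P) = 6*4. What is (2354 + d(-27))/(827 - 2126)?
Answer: -2378/1299 ≈ -1.8306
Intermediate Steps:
d(P) = 24
(2354 + d(-27))/(827 - 2126) = (2354 + 24)/(827 - 2126) = 2378/(-1299) = 2378*(-1/1299) = -2378/1299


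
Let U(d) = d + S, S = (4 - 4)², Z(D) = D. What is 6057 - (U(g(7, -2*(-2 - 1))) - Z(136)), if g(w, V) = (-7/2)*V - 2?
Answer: 6216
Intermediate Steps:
g(w, V) = -2 - 7*V/2 (g(w, V) = (-7*½)*V - 2 = -7*V/2 - 2 = -2 - 7*V/2)
S = 0 (S = 0² = 0)
U(d) = d (U(d) = d + 0 = d)
6057 - (U(g(7, -2*(-2 - 1))) - Z(136)) = 6057 - ((-2 - (-7)*(-2 - 1)) - 1*136) = 6057 - ((-2 - (-7)*(-3)) - 136) = 6057 - ((-2 - 7/2*6) - 136) = 6057 - ((-2 - 21) - 136) = 6057 - (-23 - 136) = 6057 - 1*(-159) = 6057 + 159 = 6216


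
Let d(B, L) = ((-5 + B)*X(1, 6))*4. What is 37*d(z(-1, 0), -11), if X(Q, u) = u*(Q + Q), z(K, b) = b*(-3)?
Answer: -8880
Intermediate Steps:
z(K, b) = -3*b
X(Q, u) = 2*Q*u (X(Q, u) = u*(2*Q) = 2*Q*u)
d(B, L) = -240 + 48*B (d(B, L) = ((-5 + B)*(2*1*6))*4 = ((-5 + B)*12)*4 = (-60 + 12*B)*4 = -240 + 48*B)
37*d(z(-1, 0), -11) = 37*(-240 + 48*(-3*0)) = 37*(-240 + 48*0) = 37*(-240 + 0) = 37*(-240) = -8880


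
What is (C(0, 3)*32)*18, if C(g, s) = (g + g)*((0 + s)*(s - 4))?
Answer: 0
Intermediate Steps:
C(g, s) = 2*g*s*(-4 + s) (C(g, s) = (2*g)*(s*(-4 + s)) = 2*g*s*(-4 + s))
(C(0, 3)*32)*18 = ((2*0*3*(-4 + 3))*32)*18 = ((2*0*3*(-1))*32)*18 = (0*32)*18 = 0*18 = 0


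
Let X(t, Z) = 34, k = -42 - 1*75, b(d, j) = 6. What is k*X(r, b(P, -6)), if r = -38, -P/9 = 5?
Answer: -3978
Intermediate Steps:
P = -45 (P = -9*5 = -45)
k = -117 (k = -42 - 75 = -117)
k*X(r, b(P, -6)) = -117*34 = -3978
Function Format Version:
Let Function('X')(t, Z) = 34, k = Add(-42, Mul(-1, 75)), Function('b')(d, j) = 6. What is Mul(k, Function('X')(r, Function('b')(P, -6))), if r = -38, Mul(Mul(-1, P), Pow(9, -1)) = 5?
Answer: -3978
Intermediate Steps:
P = -45 (P = Mul(-9, 5) = -45)
k = -117 (k = Add(-42, -75) = -117)
Mul(k, Function('X')(r, Function('b')(P, -6))) = Mul(-117, 34) = -3978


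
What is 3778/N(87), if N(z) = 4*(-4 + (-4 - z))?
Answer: -1889/190 ≈ -9.9421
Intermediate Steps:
N(z) = -32 - 4*z (N(z) = 4*(-8 - z) = -32 - 4*z)
3778/N(87) = 3778/(-32 - 4*87) = 3778/(-32 - 348) = 3778/(-380) = 3778*(-1/380) = -1889/190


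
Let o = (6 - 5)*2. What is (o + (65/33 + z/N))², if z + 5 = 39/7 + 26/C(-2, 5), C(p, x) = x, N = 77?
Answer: 1069355401/65367225 ≈ 16.359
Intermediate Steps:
z = 202/35 (z = -5 + (39/7 + 26/5) = -5 + 377/35 = 202/35 ≈ 5.7714)
o = 2 (o = 1*2 = 2)
(o + (65/33 + z/N))² = (2 + (65/33 + (202/35)/77))² = (2 + (65*(1/33) + (202/35)*(1/77)))² = (2 + (65/33 + 202/2695))² = (2 + 16531/8085)² = (32701/8085)² = 1069355401/65367225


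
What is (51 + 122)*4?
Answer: 692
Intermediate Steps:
(51 + 122)*4 = 173*4 = 692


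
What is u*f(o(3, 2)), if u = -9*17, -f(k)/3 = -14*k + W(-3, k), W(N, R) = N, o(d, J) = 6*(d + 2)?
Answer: -194157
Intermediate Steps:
o(d, J) = 12 + 6*d (o(d, J) = 6*(2 + d) = 12 + 6*d)
f(k) = 9 + 42*k (f(k) = -3*(-14*k - 3) = -3*(-3 - 14*k) = 9 + 42*k)
u = -153
u*f(o(3, 2)) = -153*(9 + 42*(12 + 6*3)) = -153*(9 + 42*(12 + 18)) = -153*(9 + 42*30) = -153*(9 + 1260) = -153*1269 = -194157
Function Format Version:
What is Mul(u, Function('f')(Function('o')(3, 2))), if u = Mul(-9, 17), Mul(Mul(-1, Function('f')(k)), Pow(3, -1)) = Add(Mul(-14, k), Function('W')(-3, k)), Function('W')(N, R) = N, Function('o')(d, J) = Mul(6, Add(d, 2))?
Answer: -194157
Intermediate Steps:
Function('o')(d, J) = Add(12, Mul(6, d)) (Function('o')(d, J) = Mul(6, Add(2, d)) = Add(12, Mul(6, d)))
Function('f')(k) = Add(9, Mul(42, k)) (Function('f')(k) = Mul(-3, Add(Mul(-14, k), -3)) = Mul(-3, Add(-3, Mul(-14, k))) = Add(9, Mul(42, k)))
u = -153
Mul(u, Function('f')(Function('o')(3, 2))) = Mul(-153, Add(9, Mul(42, Add(12, Mul(6, 3))))) = Mul(-153, Add(9, Mul(42, Add(12, 18)))) = Mul(-153, Add(9, Mul(42, 30))) = Mul(-153, Add(9, 1260)) = Mul(-153, 1269) = -194157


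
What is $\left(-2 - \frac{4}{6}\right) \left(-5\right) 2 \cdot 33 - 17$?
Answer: $863$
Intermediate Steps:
$\left(-2 - \frac{4}{6}\right) \left(-5\right) 2 \cdot 33 - 17 = \left(-2 - \frac{2}{3}\right) \left(-5\right) 2 \cdot 33 - 17 = \left(- \frac{8}{3}\right) \left(-5\right) 2 \cdot 33 - 17 = \frac{40}{3} \cdot 2 \cdot 33 - 17 = \frac{80}{3} \cdot 33 - 17 = 880 - 17 = 863$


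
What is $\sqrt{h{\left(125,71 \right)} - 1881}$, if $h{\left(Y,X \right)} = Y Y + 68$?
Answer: $2 \sqrt{3453} \approx 117.52$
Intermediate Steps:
$h{\left(Y,X \right)} = 68 + Y^{2}$ ($h{\left(Y,X \right)} = Y^{2} + 68 = 68 + Y^{2}$)
$\sqrt{h{\left(125,71 \right)} - 1881} = \sqrt{\left(68 + 125^{2}\right) - 1881} = \sqrt{\left(68 + 15625\right) - 1881} = \sqrt{15693 - 1881} = \sqrt{13812} = 2 \sqrt{3453}$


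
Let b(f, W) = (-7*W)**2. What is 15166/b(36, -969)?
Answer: 15166/46009089 ≈ 0.00032963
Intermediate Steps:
b(f, W) = 49*W**2
15166/b(36, -969) = 15166/((49*(-969)**2)) = 15166/((49*938961)) = 15166/46009089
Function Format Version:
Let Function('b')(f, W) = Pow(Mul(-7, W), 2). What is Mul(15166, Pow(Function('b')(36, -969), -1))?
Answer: Rational(15166, 46009089) ≈ 0.00032963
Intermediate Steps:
Function('b')(f, W) = Mul(49, Pow(W, 2))
Mul(15166, Pow(Function('b')(36, -969), -1)) = Mul(15166, Pow(Mul(49, Pow(-969, 2)), -1)) = Mul(15166, Pow(Mul(49, 938961), -1)) = Mul(15166, Pow(46009089, -1)) = Mul(15166, Rational(1, 46009089)) = Rational(15166, 46009089)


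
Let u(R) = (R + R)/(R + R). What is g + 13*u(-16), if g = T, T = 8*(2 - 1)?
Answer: 21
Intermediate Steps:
u(R) = 1 (u(R) = (2*R)/((2*R)) = (2*R)*(1/(2*R)) = 1)
T = 8 (T = 8*1 = 8)
g = 8
g + 13*u(-16) = 8 + 13*1 = 8 + 13 = 21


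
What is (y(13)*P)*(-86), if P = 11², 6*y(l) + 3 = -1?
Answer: 20812/3 ≈ 6937.3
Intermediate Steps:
y(l) = -⅔ (y(l) = -½ + (⅙)*(-1) = -½ - ⅙ = -⅔)
P = 121
(y(13)*P)*(-86) = -⅔*121*(-86) = -242/3*(-86) = 20812/3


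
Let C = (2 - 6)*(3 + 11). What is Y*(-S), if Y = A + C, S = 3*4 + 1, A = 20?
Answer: 468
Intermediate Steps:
S = 13 (S = 12 + 1 = 13)
C = -56 (C = -4*14 = -56)
Y = -36 (Y = 20 - 56 = -36)
Y*(-S) = -(-36)*13 = -36*(-13) = 468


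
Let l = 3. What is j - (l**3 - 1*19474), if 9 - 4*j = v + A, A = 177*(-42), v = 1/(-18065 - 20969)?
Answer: 3326906855/156136 ≈ 21308.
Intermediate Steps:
v = -1/39034 (v = 1/(-39034) = -1/39034 ≈ -2.5619e-5)
A = -7434
j = 290530063/156136 (j = 9/4 - (-1/39034 - 7434)/4 = 9/4 - 1/4*(-290178757/39034) = 9/4 + 290178757/156136 = 290530063/156136 ≈ 1860.8)
j - (l**3 - 1*19474) = 290530063/156136 - (3**3 - 1*19474) = 290530063/156136 - (27 - 19474) = 290530063/156136 - 1*(-19447) = 290530063/156136 + 19447 = 3326906855/156136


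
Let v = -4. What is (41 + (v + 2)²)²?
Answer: 2025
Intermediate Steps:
(41 + (v + 2)²)² = (41 + (-4 + 2)²)² = (41 + (-2)²)² = (41 + 4)² = 45² = 2025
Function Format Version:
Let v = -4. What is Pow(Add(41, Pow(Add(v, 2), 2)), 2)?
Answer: 2025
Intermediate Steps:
Pow(Add(41, Pow(Add(v, 2), 2)), 2) = Pow(Add(41, Pow(Add(-4, 2), 2)), 2) = Pow(Add(41, Pow(-2, 2)), 2) = Pow(Add(41, 4), 2) = Pow(45, 2) = 2025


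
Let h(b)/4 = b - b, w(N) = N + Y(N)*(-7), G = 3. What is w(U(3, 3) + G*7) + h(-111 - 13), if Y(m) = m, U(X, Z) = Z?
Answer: -144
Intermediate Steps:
w(N) = -6*N (w(N) = N + N*(-7) = N - 7*N = -6*N)
h(b) = 0 (h(b) = 4*(b - b) = 4*0 = 0)
w(U(3, 3) + G*7) + h(-111 - 13) = -6*(3 + 3*7) + 0 = -6*(3 + 21) + 0 = -6*24 + 0 = -144 + 0 = -144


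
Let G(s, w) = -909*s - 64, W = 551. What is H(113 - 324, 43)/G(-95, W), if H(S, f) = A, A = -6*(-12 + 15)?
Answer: -18/86291 ≈ -0.00020860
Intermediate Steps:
A = -18 (A = -6*3 = -18)
G(s, w) = -64 - 909*s
H(S, f) = -18
H(113 - 324, 43)/G(-95, W) = -18/(-64 - 909*(-95)) = -18/(-64 + 86355) = -18/86291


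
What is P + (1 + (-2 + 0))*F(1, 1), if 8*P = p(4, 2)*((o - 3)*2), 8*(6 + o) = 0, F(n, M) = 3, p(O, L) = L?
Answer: -15/2 ≈ -7.5000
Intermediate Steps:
o = -6 (o = -6 + (⅛)*0 = -6 + 0 = -6)
P = -9/2 (P = (2*((-6 - 3)*2))/8 = (2*(-9*2))/8 = (2*(-18))/8 = (⅛)*(-36) = -9/2 ≈ -4.5000)
P + (1 + (-2 + 0))*F(1, 1) = -9/2 + (1 + (-2 + 0))*3 = -9/2 + (1 - 2)*3 = -9/2 - 1*3 = -9/2 - 3 = -15/2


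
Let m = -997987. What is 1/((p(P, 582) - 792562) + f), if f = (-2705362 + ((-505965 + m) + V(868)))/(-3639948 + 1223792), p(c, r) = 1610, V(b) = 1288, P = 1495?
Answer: -1208078/955529606243 ≈ -1.2643e-6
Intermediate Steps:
f = 2104013/1208078 (f = (-2705362 + ((-505965 - 997987) + 1288))/(-3639948 + 1223792) = (-2705362 + (-1503952 + 1288))/(-2416156) = (-2705362 - 1502664)*(-1/2416156) = -4208026*(-1/2416156) = 2104013/1208078 ≈ 1.7416)
1/((p(P, 582) - 792562) + f) = 1/((1610 - 792562) + 2104013/1208078) = 1/(-790952 + 2104013/1208078) = 1/(-955529606243/1208078) = -1208078/955529606243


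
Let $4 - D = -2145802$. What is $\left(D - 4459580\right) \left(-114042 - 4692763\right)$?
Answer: $11121860432070$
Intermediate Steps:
$D = 2145806$ ($D = 4 - -2145802 = 4 + 2145802 = 2145806$)
$\left(D - 4459580\right) \left(-114042 - 4692763\right) = \left(2145806 - 4459580\right) \left(-114042 - 4692763\right) = \left(-2313774\right) \left(-4806805\right) = 11121860432070$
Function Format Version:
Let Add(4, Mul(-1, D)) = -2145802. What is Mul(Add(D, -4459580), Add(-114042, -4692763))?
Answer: 11121860432070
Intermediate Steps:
D = 2145806 (D = Add(4, Mul(-1, -2145802)) = Add(4, 2145802) = 2145806)
Mul(Add(D, -4459580), Add(-114042, -4692763)) = Mul(Add(2145806, -4459580), Add(-114042, -4692763)) = Mul(-2313774, -4806805) = 11121860432070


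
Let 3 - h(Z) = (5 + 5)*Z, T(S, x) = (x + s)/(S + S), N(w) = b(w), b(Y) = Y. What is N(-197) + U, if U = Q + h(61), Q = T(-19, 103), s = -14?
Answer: -30641/38 ≈ -806.34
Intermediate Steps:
N(w) = w
T(S, x) = (-14 + x)/(2*S) (T(S, x) = (x - 14)/(S + S) = (-14 + x)/((2*S)) = (-14 + x)*(1/(2*S)) = (-14 + x)/(2*S))
Q = -89/38 (Q = (½)*(-14 + 103)/(-19) = (½)*(-1/19)*89 = -89/38 ≈ -2.3421)
h(Z) = 3 - 10*Z (h(Z) = 3 - (5 + 5)*Z = 3 - 10*Z)
U = -23155/38 (U = -89/38 + (3 - 10*61) = -89/38 + (3 - 610) = -89/38 - 607 = -23155/38 ≈ -609.34)
N(-197) + U = -197 - 23155/38 = -30641/38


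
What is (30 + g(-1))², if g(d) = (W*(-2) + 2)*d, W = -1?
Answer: 676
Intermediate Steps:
g(d) = 4*d (g(d) = (-1*(-2) + 2)*d = (2 + 2)*d = 4*d)
(30 + g(-1))² = (30 + 4*(-1))² = (30 - 4)² = 26² = 676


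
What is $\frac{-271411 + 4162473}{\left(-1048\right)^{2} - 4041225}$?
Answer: $- \frac{228886}{173113} \approx -1.3222$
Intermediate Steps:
$\frac{-271411 + 4162473}{\left(-1048\right)^{2} - 4041225} = \frac{3891062}{1098304 - 4041225} = \frac{3891062}{-2942921} = 3891062 \left(- \frac{1}{2942921}\right) = - \frac{228886}{173113}$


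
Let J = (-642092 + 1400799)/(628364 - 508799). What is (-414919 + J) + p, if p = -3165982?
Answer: -428149669358/119565 ≈ -3.5809e+6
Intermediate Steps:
J = 758707/119565 ≈ 6.3456
(-414919 + J) + p = (-414919 + 758707/119565) - 3165982 = -49609031528/119565 - 3165982 = -428149669358/119565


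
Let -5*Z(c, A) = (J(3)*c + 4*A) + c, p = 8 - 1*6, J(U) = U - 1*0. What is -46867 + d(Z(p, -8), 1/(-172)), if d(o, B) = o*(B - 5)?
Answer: -10081571/215 ≈ -46891.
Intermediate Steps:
J(U) = U (J(U) = U + 0 = U)
p = 2 (p = 8 - 6 = 2)
Z(c, A) = -4*A/5 - 4*c/5 (Z(c, A) = -((3*c + 4*A) + c)/5 = -(4*A + 4*c)/5 = -4*A/5 - 4*c/5)
d(o, B) = o*(-5 + B)
-46867 + d(Z(p, -8), 1/(-172)) = -46867 + (-4/5*(-8) - 4/5*2)*(-5 + 1/(-172)) = -46867 + (32/5 - 8/5)*(-5 - 1/172) = -46867 + (24/5)*(-861/172) = -46867 - 5166/215 = -10081571/215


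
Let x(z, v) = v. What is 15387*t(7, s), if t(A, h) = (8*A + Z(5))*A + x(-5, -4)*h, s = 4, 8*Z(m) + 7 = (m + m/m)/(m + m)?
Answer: 28496724/5 ≈ 5.6993e+6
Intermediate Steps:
Z(m) = -7/8 + (1 + m)/(16*m) (Z(m) = -7/8 + ((m + m/m)/(m + m))/8 = -7/8 + ((m + 1)/((2*m)))/8 = -7/8 + ((1 + m)*(1/(2*m)))/8 = -7/8 + ((1 + m)/(2*m))/8 = -7/8 + (1 + m)/(16*m))
t(A, h) = -4*h + A*(-⅘ + 8*A) (t(A, h) = (8*A + (1/16)*(1 - 13*5)/5)*A - 4*h = (8*A + (1/16)*(⅕)*(1 - 65))*A - 4*h = (8*A + (1/16)*(⅕)*(-64))*A - 4*h = (8*A - ⅘)*A - 4*h = (-⅘ + 8*A)*A - 4*h = A*(-⅘ + 8*A) - 4*h = -4*h + A*(-⅘ + 8*A))
15387*t(7, s) = 15387*(-4*4 + 8*7² - ⅘*7) = 15387*(-16 + 8*49 - 28/5) = 15387*(-16 + 392 - 28/5) = 15387*(1852/5) = 28496724/5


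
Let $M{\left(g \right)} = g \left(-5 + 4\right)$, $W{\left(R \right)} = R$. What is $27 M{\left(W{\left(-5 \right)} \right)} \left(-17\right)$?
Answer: $-2295$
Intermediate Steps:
$M{\left(g \right)} = - g$ ($M{\left(g \right)} = g \left(-1\right) = - g$)
$27 M{\left(W{\left(-5 \right)} \right)} \left(-17\right) = 27 \left(\left(-1\right) \left(-5\right)\right) \left(-17\right) = 27 \cdot 5 \left(-17\right) = 135 \left(-17\right) = -2295$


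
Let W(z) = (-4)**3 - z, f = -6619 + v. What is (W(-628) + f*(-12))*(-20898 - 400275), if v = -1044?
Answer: -38966925960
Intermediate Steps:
f = -7663 (f = -6619 - 1044 = -7663)
W(z) = -64 - z
(W(-628) + f*(-12))*(-20898 - 400275) = ((-64 - 1*(-628)) - 7663*(-12))*(-20898 - 400275) = ((-64 + 628) + 91956)*(-421173) = (564 + 91956)*(-421173) = 92520*(-421173) = -38966925960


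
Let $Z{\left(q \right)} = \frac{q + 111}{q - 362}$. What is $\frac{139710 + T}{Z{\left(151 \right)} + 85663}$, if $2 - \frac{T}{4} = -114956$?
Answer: $\frac{126503362}{18074631} \approx 6.9989$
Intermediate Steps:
$T = 459832$ ($T = 8 - -459824 = 8 + 459824 = 459832$)
$Z{\left(q \right)} = \frac{111 + q}{-362 + q}$
$\frac{139710 + T}{Z{\left(151 \right)} + 85663} = \frac{139710 + 459832}{\frac{111 + 151}{-362 + 151} + 85663} = \frac{599542}{\frac{1}{-211} \cdot 262 + 85663} = \frac{599542}{\left(- \frac{1}{211}\right) 262 + 85663} = \frac{599542}{- \frac{262}{211} + 85663} = \frac{599542}{\frac{18074631}{211}} = 599542 \cdot \frac{211}{18074631} = \frac{126503362}{18074631}$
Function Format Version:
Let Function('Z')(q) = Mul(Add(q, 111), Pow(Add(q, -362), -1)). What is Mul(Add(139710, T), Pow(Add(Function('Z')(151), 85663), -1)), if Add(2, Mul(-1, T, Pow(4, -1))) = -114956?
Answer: Rational(126503362, 18074631) ≈ 6.9989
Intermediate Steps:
T = 459832 (T = Add(8, Mul(-4, -114956)) = Add(8, 459824) = 459832)
Function('Z')(q) = Mul(Pow(Add(-362, q), -1), Add(111, q)) (Function('Z')(q) = Mul(Add(111, q), Pow(Add(-362, q), -1)) = Mul(Pow(Add(-362, q), -1), Add(111, q)))
Mul(Add(139710, T), Pow(Add(Function('Z')(151), 85663), -1)) = Mul(Add(139710, 459832), Pow(Add(Mul(Pow(Add(-362, 151), -1), Add(111, 151)), 85663), -1)) = Mul(599542, Pow(Add(Mul(Pow(-211, -1), 262), 85663), -1)) = Mul(599542, Pow(Add(Mul(Rational(-1, 211), 262), 85663), -1)) = Mul(599542, Pow(Add(Rational(-262, 211), 85663), -1)) = Mul(599542, Pow(Rational(18074631, 211), -1)) = Mul(599542, Rational(211, 18074631)) = Rational(126503362, 18074631)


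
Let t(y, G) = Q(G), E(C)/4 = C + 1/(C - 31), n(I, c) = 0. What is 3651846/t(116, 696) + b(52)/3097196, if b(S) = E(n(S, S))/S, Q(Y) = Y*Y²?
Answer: 189921843368513/17534371874303232 ≈ 0.010831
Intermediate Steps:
E(C) = 4*C + 4/(-31 + C) (E(C) = 4*(C + 1/(C - 31)) = 4*(C + 1/(-31 + C)) = 4*C + 4/(-31 + C))
Q(Y) = Y³
b(S) = -4/(31*S) (b(S) = (4*(1 + 0² - 31*0)/(-31 + 0))/S = (4*(1 + 0 + 0)/(-31))/S = (4*(-1/31)*1)/S = -4/(31*S))
t(y, G) = G³
3651846/t(116, 696) + b(52)/3097196 = 3651846/(696³) - 4/31/52/3097196 = 3651846/337153536 - 4/31*1/52*(1/3097196) = 3651846*(1/337153536) - 1/403*1/3097196 = 608641/56192256 - 1/1248169988 = 189921843368513/17534371874303232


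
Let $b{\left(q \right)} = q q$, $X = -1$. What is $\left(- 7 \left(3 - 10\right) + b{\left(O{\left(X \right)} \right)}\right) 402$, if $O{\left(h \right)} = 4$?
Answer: $26130$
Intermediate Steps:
$b{\left(q \right)} = q^{2}$
$\left(- 7 \left(3 - 10\right) + b{\left(O{\left(X \right)} \right)}\right) 402 = \left(- 7 \left(3 - 10\right) + 4^{2}\right) 402 = \left(\left(-7\right) \left(-7\right) + 16\right) 402 = \left(49 + 16\right) 402 = 65 \cdot 402 = 26130$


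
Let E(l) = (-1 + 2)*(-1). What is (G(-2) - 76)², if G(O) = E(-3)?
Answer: 5929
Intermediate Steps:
E(l) = -1 (E(l) = 1*(-1) = -1)
G(O) = -1
(G(-2) - 76)² = (-1 - 76)² = (-77)² = 5929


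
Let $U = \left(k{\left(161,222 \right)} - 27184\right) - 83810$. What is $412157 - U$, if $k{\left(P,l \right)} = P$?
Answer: $522990$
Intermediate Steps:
$U = -110833$ ($U = \left(161 - 27184\right) - 83810 = -27023 - 83810 = -110833$)
$412157 - U = 412157 - -110833 = 412157 + 110833 = 522990$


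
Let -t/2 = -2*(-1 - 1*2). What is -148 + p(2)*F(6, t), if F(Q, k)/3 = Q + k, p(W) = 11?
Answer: -346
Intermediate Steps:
t = -12 (t = -(-4)*(-1 - 1*2) = -(-4)*(-1 - 2) = -(-4)*(-3) = -2*6 = -12)
F(Q, k) = 3*Q + 3*k (F(Q, k) = 3*(Q + k) = 3*Q + 3*k)
-148 + p(2)*F(6, t) = -148 + 11*(3*6 + 3*(-12)) = -148 + 11*(18 - 36) = -148 + 11*(-18) = -148 - 198 = -346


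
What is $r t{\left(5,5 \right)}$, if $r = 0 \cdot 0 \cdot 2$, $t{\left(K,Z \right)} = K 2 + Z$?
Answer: $0$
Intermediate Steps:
$t{\left(K,Z \right)} = Z + 2 K$ ($t{\left(K,Z \right)} = 2 K + Z = Z + 2 K$)
$r = 0$ ($r = 0 \cdot 2 = 0$)
$r t{\left(5,5 \right)} = 0 \left(5 + 2 \cdot 5\right) = 0 \left(5 + 10\right) = 0 \cdot 15 = 0$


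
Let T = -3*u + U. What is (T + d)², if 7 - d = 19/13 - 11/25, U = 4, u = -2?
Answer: 26967249/105625 ≈ 255.31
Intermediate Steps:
d = 1943/325 (d = 7 - (19/13 - 11/25) = 7 - 1*332/325 = 7 - 332/325 = 1943/325 ≈ 5.9785)
T = 10 (T = -3*(-2) + 4 = 6 + 4 = 10)
(T + d)² = (10 + 1943/325)² = (5193/325)² = 26967249/105625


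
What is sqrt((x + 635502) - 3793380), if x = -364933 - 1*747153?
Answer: 2*I*sqrt(1067491) ≈ 2066.4*I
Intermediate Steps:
x = -1112086 (x = -364933 - 747153 = -1112086)
sqrt((x + 635502) - 3793380) = sqrt((-1112086 + 635502) - 3793380) = sqrt(-476584 - 3793380) = sqrt(-4269964) = 2*I*sqrt(1067491)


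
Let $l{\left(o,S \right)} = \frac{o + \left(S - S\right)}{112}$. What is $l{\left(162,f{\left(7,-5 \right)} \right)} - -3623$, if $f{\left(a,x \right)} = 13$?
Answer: $\frac{202969}{56} \approx 3624.4$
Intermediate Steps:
$l{\left(o,S \right)} = \frac{o}{112}$ ($l{\left(o,S \right)} = \left(o + 0\right) \frac{1}{112} = o \frac{1}{112} = \frac{o}{112}$)
$l{\left(162,f{\left(7,-5 \right)} \right)} - -3623 = \frac{1}{112} \cdot 162 - -3623 = \frac{81}{56} + 3623 = \frac{202969}{56}$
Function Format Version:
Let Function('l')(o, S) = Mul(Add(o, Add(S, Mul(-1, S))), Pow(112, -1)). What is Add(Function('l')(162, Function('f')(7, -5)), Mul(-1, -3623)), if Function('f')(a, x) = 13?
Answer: Rational(202969, 56) ≈ 3624.4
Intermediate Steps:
Function('l')(o, S) = Mul(Rational(1, 112), o) (Function('l')(o, S) = Mul(Add(o, 0), Rational(1, 112)) = Mul(o, Rational(1, 112)) = Mul(Rational(1, 112), o))
Add(Function('l')(162, Function('f')(7, -5)), Mul(-1, -3623)) = Add(Mul(Rational(1, 112), 162), Mul(-1, -3623)) = Add(Rational(81, 56), 3623) = Rational(202969, 56)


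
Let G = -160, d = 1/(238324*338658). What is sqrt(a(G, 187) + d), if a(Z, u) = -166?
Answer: I*sqrt(270337525388641628391558)/40355164596 ≈ 12.884*I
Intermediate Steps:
d = 1/80710329192 (d = (1/238324)*(1/338658) = 1/80710329192 ≈ 1.2390e-11)
sqrt(a(G, 187) + d) = sqrt(-166 + 1/80710329192) = sqrt(-13397914645871/80710329192) = I*sqrt(270337525388641628391558)/40355164596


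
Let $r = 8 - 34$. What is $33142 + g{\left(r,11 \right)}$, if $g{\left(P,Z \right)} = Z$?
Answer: $33153$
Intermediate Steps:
$r = -26$ ($r = 8 - 34 = -26$)
$33142 + g{\left(r,11 \right)} = 33142 + 11 = 33153$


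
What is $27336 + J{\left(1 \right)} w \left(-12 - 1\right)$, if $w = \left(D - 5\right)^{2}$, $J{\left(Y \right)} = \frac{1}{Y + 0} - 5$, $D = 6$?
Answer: $27388$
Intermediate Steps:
$J{\left(Y \right)} = -5 + \frac{1}{Y}$ ($J{\left(Y \right)} = \frac{1}{Y} - 5 = -5 + \frac{1}{Y}$)
$w = 1$ ($w = \left(6 - 5\right)^{2} = 1^{2} = 1$)
$27336 + J{\left(1 \right)} w \left(-12 - 1\right) = 27336 + \left(-5 + 1^{-1}\right) 1 \left(-12 - 1\right) = 27336 + \left(-5 + 1\right) 1 \left(-12 - 1\right) = 27336 + \left(-4\right) 1 \left(-13\right) = 27336 - -52 = 27336 + 52 = 27388$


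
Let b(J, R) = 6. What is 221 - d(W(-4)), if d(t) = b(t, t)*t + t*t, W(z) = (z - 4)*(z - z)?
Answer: 221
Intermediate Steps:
W(z) = 0 (W(z) = (-4 + z)*0 = 0)
d(t) = t² + 6*t (d(t) = 6*t + t*t = 6*t + t² = t² + 6*t)
221 - d(W(-4)) = 221 - 0*(6 + 0) = 221 - 0*6 = 221 - 1*0 = 221 + 0 = 221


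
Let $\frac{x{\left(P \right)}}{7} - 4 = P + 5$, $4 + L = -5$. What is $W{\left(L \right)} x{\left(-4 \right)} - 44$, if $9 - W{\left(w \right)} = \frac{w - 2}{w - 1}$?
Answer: $\frac{465}{2} \approx 232.5$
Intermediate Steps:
$L = -9$ ($L = -4 - 5 = -9$)
$x{\left(P \right)} = 63 + 7 P$ ($x{\left(P \right)} = 28 + 7 \left(P + 5\right) = 28 + 7 \left(5 + P\right) = 28 + \left(35 + 7 P\right) = 63 + 7 P$)
$W{\left(w \right)} = 9 - \frac{-2 + w}{-1 + w}$ ($W{\left(w \right)} = 9 - \frac{w - 2}{w - 1} = 9 - \frac{-2 + w}{-1 + w}$)
$W{\left(L \right)} x{\left(-4 \right)} - 44 = \frac{-7 + 8 \left(-9\right)}{-1 - 9} \left(63 + 7 \left(-4\right)\right) - 44 = \frac{-7 - 72}{-10} \left(63 - 28\right) - 44 = \left(- \frac{1}{10}\right) \left(-79\right) 35 - 44 = \frac{79}{10} \cdot 35 - 44 = \frac{553}{2} - 44 = \frac{465}{2}$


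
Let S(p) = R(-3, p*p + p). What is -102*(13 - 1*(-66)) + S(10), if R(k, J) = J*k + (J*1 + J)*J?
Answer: 15812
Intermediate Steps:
R(k, J) = 2*J² + J*k (R(k, J) = J*k + (J + J)*J = J*k + (2*J)*J = J*k + 2*J² = 2*J² + J*k)
S(p) = (p + p²)*(-3 + 2*p + 2*p²) (S(p) = (p*p + p)*(-3 + 2*(p*p + p)) = (p² + p)*(-3 + 2*(p² + p)) = (p + p²)*(-3 + 2*(p + p²)) = (p + p²)*(-3 + (2*p + 2*p²)) = (p + p²)*(-3 + 2*p + 2*p²))
-102*(13 - 1*(-66)) + S(10) = -102*(13 - 1*(-66)) + 10*(1 + 10)*(-3 + 2*10*(1 + 10)) = -102*(13 + 66) + 10*11*(-3 + 2*10*11) = -102*79 + 10*11*(-3 + 220) = -8058 + 10*11*217 = -8058 + 23870 = 15812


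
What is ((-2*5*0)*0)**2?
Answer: 0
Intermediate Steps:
((-2*5*0)*0)**2 = (-10*0*0)**2 = (0*0)**2 = 0**2 = 0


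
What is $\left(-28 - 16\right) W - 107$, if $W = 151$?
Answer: $-6751$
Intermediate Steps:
$\left(-28 - 16\right) W - 107 = \left(-28 - 16\right) 151 - 107 = \left(-44\right) 151 - 107 = -6644 - 107 = -6751$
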